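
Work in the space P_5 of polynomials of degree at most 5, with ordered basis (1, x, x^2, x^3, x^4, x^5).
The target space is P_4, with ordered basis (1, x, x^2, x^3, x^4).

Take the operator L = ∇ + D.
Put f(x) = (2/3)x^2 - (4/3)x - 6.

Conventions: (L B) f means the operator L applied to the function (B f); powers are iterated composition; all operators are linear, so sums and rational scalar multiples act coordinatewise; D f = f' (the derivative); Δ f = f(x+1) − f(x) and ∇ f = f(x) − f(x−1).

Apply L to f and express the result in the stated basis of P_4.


∇ f = (4/3)x - 2
D f = (4/3)x - 4/3
(∇ + D) f = (8/3)x - 10/3

the image equals g(x) = (8/3)x - 10/3


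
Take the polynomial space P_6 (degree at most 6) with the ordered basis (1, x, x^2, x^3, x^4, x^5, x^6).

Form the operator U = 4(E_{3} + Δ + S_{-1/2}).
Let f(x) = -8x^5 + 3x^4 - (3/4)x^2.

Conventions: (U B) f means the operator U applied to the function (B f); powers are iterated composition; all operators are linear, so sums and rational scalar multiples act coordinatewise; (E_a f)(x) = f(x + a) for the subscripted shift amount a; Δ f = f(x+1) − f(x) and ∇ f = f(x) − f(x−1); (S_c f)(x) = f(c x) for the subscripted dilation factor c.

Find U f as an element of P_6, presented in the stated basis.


E_{3} f = -8x^5 - 117x^4 - 684x^3 - (7995/4)x^2 - (5841/2)x - 6831/4
Δ f = -40x^4 - 68x^3 - 62x^2 - (59/2)x - 23/4
S_{-1/2} f = (1/4)x^5 + (3/16)x^4 - (3/16)x^2
(E_{3} + Δ + S_{-1/2}) f = -(31/4)x^5 - (2509/16)x^4 - 752x^3 - (32975/16)x^2 - 2950x - 3427/2
(4(E_{3} + Δ + S_{-1/2})) f = -31x^5 - (2509/4)x^4 - 3008x^3 - (32975/4)x^2 - 11800x - 6854

the result is g(x) = -31x^5 - (2509/4)x^4 - 3008x^3 - (32975/4)x^2 - 11800x - 6854


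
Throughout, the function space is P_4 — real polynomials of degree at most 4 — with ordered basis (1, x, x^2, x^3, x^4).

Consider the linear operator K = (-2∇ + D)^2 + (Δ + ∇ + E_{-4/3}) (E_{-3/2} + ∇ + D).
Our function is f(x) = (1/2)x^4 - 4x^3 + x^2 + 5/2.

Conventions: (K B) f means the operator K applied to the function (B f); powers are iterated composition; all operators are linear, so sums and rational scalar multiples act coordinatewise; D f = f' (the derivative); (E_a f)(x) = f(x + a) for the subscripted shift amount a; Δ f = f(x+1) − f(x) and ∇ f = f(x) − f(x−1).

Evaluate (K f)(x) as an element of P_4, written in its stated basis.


the image equals g(x) = (1/2)x^4 - (5/3)x^3 + (49/12)x^2 - (9197/108)x + 189865/2592

∇ f = 2x^3 - 15x^2 + 16x - 11/2
(-2∇) f = -4x^3 + 30x^2 - 32x + 11
D f = 2x^3 - 12x^2 + 2x
(-2∇ + D) f = -2x^3 + 18x^2 - 30x + 11
∇ (-2∇ + D) f = -6x^2 + 42x - 50
(-2∇) (-2∇ + D) f = 12x^2 - 84x + 100
D (-2∇ + D) f = -6x^2 + 36x - 30
(-2∇ + D) (-2∇ + D) f = 6x^2 - 48x + 70
E_{-3/2} f = (1/2)x^4 - 7x^3 + (103/4)x^2 - (147/4)x + 665/32
∇ f = 2x^3 - 15x^2 + 16x - 11/2
D f = 2x^3 - 12x^2 + 2x
(E_{-3/2} + ∇ + D) f = (1/2)x^4 - 3x^3 - (5/4)x^2 - (75/4)x + 489/32
Δ (E_{-3/2} + ∇ + D) f = 2x^3 - 6x^2 - (19/2)x - 45/2
∇ (E_{-3/2} + ∇ + D) f = 2x^3 - 12x^2 + (17/2)x - 21
E_{-4/3} (E_{-3/2} + ∇ + D) f = (1/2)x^4 - (17/3)x^3 + (193/12)x^2 - (3905/108)x + 121177/2592
(Δ + ∇ + E_{-4/3}) (E_{-3/2} + ∇ + D) f = (1/2)x^4 - (5/3)x^3 - (23/12)x^2 - (4013/108)x + 8425/2592
((-2∇ + D)^2 + (Δ + ∇ + E_{-4/3}) (E_{-3/2} + ∇ + D)) f = (1/2)x^4 - (5/3)x^3 + (49/12)x^2 - (9197/108)x + 189865/2592


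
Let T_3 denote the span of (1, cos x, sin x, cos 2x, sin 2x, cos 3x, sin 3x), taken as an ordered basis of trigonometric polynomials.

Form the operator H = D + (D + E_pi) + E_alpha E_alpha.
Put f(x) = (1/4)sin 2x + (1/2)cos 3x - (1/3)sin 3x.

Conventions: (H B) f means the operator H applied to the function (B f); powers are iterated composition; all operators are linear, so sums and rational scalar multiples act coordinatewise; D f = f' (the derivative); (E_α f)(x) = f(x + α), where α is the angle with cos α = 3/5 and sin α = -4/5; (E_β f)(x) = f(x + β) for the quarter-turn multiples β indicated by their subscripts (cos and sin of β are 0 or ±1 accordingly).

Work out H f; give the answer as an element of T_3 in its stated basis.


g(x) = (709/625)cos 2x + (49/1250)sin 2x - (36618/15625)cos 3x - (152197/46875)sin 3x

D f = (1/2)cos 2x - cos 3x - (3/2)sin 3x
D f = (1/2)cos 2x - cos 3x - (3/2)sin 3x
E_pi f = (1/4)sin 2x - (1/2)cos 3x + (1/3)sin 3x
(D + E_pi) f = (1/2)cos 2x + (1/4)sin 2x - (3/2)cos 3x - (7/6)sin 3x
E_alpha f = -(6/25)cos 2x - (7/100)sin 2x - (263/750)cos 3x + (61/125)sin 3x
E_alpha E_alpha f = (84/625)cos 2x - (527/2500)sin 2x + (4889/31250)cos 3x - (27197/46875)sin 3x
(D + (D + E_pi) + E_alpha E_alpha) f = (709/625)cos 2x + (49/1250)sin 2x - (36618/15625)cos 3x - (152197/46875)sin 3x


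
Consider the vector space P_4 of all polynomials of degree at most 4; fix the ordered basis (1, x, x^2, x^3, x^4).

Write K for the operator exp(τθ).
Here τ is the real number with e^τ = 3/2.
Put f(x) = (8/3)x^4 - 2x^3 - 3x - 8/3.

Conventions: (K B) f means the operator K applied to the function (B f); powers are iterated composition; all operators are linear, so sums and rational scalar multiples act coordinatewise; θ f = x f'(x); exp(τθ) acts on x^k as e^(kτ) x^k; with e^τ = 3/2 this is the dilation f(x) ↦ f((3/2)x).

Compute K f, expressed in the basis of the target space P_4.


exp(τθ) x^k = e^(kτ) x^k; with e^τ = 3/2 this sends x^k to (3/2)^k x^k
x ↦ 3/2 x
x^3 ↦ 27/8 x^3
x^4 ↦ 81/16 x^4
applying this coordinatewise to f: exp(τθ) f = (27/2)x^4 - (27/4)x^3 - (9/2)x - 8/3

the image equals g(x) = (27/2)x^4 - (27/4)x^3 - (9/2)x - 8/3


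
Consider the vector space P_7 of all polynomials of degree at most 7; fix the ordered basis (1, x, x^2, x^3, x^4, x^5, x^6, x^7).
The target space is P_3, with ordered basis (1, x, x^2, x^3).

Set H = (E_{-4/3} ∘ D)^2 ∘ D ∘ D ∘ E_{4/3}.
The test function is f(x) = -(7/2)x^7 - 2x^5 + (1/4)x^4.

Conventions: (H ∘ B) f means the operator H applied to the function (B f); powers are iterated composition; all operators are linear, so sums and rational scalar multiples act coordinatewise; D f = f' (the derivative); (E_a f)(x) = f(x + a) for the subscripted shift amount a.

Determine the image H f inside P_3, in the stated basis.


the result is g(x) = -2940x^3 + 11760x^2 - 15920x + 65654/9

E_{4/3} f = -(7/2)x^7 - (98/3)x^6 - (398/3)x^5 - (32773/108)x^4 - (34132/81)x^3 - (28712/81)x^2 - (121664/729)x - 74048/2187
D E_{4/3} f = -(49/2)x^6 - 196x^5 - (1990/3)x^4 - (32773/27)x^3 - (34132/27)x^2 - (57424/81)x - 121664/729
D D E_{4/3} f = -147x^5 - 980x^4 - (7960/3)x^3 - (32773/9)x^2 - (68264/27)x - 57424/81
D (D ∘ D ∘ E_{4/3}) f = -735x^4 - 3920x^3 - 7960x^2 - (65546/9)x - 68264/27
E_{-4/3} D (D ∘ D ∘ E_{4/3}) f = -735x^4 - 120x^2 + 6x
D (E_{-4/3} ∘ D) (D ∘ D ∘ E_{4/3}) f = -2940x^3 - 240x + 6
E_{-4/3} D (E_{-4/3} ∘ D) (D ∘ D ∘ E_{4/3}) f = -2940x^3 + 11760x^2 - 15920x + 65654/9


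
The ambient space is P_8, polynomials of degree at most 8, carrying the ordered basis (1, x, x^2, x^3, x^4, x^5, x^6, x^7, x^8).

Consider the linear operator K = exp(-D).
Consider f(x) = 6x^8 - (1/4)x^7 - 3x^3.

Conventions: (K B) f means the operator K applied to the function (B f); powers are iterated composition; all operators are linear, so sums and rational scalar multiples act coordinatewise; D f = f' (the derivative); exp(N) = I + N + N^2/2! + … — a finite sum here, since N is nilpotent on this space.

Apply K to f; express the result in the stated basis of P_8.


order-1 term: -48x^7 + (7/4)x^6 + 9x^2
order-2 term: 168x^6 - (21/4)x^5 - 9x
order-3 term: -336x^5 + (35/4)x^4 + 3
order-4 term: 420x^4 - (35/4)x^3
order-5 term: -336x^3 + (21/4)x^2
order-6 term: 168x^2 - (7/4)x
order-7 term: -48x + 1/4
order-8 term: 6
the series for exp(-D) f terminates at order 8
exp(-D) f = 6x^8 - (193/4)x^7 + (679/4)x^6 - (1365/4)x^5 + (1715/4)x^4 - (1391/4)x^3 + (729/4)x^2 - (235/4)x + 37/4

the result is g(x) = 6x^8 - (193/4)x^7 + (679/4)x^6 - (1365/4)x^5 + (1715/4)x^4 - (1391/4)x^3 + (729/4)x^2 - (235/4)x + 37/4


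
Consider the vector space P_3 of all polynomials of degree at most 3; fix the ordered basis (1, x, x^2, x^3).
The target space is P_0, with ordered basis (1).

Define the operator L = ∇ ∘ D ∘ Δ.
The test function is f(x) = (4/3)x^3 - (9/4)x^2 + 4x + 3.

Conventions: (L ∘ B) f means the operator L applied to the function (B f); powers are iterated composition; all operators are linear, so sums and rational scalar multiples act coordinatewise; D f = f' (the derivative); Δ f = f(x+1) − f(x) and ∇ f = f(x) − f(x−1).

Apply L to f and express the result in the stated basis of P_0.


the image equals g(x) = 8

Δ f = 4x^2 - (1/2)x + 37/12
D Δ f = 8x - 1/2
∇ D Δ f = 8


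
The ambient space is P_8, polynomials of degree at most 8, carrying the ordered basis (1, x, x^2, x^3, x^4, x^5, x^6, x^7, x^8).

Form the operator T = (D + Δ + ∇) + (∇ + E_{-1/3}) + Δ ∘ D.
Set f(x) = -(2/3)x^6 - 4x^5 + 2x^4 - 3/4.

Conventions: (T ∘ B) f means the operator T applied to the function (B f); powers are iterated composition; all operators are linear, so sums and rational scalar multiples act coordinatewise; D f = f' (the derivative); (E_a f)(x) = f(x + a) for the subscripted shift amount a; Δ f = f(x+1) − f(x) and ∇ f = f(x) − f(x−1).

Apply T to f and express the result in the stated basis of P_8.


g(x) = -(2/3)x^6 - (56/3)x^5 - (742/9)x^4 - (7664/81)x^3 - (20680/81)x^2 - (10820/243)x - 262817/8748

D f = -4x^5 - 20x^4 + 8x^3
Δ f = -4x^5 - 30x^4 - (136/3)x^3 - 38x^2 - 16x - 8/3
∇ f = -4x^5 - 10x^4 + (104/3)x^3 - 42x^2 + 24x - 16/3
(D + Δ + ∇) f = -12x^5 - 60x^4 - (8/3)x^3 - 80x^2 + 8x - 8
∇ f = -4x^5 - 10x^4 + (104/3)x^3 - 42x^2 + 24x - 16/3
E_{-1/3} f = -(2/3)x^6 - (8/3)x^5 + (68/9)x^4 - (536/81)x^3 + (218/81)x^2 - (128/243)x - 6209/8748
(∇ + E_{-1/3}) f = -(2/3)x^6 - (20/3)x^5 - (22/9)x^4 + (2272/81)x^3 - (3184/81)x^2 + (5704/243)x - 52865/8748
D f = -4x^5 - 20x^4 + 8x^3
Δ D f = -20x^4 - 120x^3 - 136x^2 - 76x - 16
((D + Δ + ∇) + (∇ + E_{-1/3}) + Δ ∘ D) f = -(2/3)x^6 - (56/3)x^5 - (742/9)x^4 - (7664/81)x^3 - (20680/81)x^2 - (10820/243)x - 262817/8748


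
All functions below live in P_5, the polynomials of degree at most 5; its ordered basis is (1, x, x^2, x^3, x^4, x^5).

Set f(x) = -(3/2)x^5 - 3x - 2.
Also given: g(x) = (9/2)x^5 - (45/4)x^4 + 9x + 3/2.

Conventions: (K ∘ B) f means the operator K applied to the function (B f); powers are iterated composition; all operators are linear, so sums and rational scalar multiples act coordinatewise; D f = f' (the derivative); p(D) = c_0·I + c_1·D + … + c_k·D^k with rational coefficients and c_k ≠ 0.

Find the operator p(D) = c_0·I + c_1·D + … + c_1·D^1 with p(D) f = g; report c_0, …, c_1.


D^0 f = -(3/2)x^5 - 3x - 2
D^1 f = -(15/2)x^4 - 3
matching coefficients of g against c_0 f + c_1 Df + … from the top degree down determines the c_i
solution: c_0 = -3, c_1 = 3/2

c_0 = -3, c_1 = 3/2


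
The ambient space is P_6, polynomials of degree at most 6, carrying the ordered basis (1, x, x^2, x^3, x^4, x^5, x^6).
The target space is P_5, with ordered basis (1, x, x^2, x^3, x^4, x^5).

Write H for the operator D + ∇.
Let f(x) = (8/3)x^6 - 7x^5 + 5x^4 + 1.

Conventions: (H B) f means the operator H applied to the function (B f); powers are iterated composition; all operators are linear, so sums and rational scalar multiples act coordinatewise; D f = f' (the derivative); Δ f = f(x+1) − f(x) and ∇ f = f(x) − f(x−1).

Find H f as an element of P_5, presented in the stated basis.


D f = 16x^5 - 35x^4 + 20x^3
∇ f = 16x^5 - 75x^4 + (430/3)x^3 - 140x^2 + 71x - 44/3
(D + ∇) f = 32x^5 - 110x^4 + (490/3)x^3 - 140x^2 + 71x - 44/3

the image equals g(x) = 32x^5 - 110x^4 + (490/3)x^3 - 140x^2 + 71x - 44/3


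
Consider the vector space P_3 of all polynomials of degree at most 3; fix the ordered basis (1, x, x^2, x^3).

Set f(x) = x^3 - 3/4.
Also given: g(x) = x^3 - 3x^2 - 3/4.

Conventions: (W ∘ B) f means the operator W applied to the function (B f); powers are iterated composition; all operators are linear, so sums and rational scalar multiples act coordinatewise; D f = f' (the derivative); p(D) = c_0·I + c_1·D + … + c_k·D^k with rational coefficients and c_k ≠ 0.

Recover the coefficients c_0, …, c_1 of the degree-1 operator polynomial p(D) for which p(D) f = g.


D^0 f = x^3 - 3/4
D^1 f = 3x^2
matching coefficients of g against c_0 f + c_1 Df + … from the top degree down determines the c_i
solution: c_0 = 1, c_1 = -1

p(D) = I − D, i.e. c_0 = 1, c_1 = -1


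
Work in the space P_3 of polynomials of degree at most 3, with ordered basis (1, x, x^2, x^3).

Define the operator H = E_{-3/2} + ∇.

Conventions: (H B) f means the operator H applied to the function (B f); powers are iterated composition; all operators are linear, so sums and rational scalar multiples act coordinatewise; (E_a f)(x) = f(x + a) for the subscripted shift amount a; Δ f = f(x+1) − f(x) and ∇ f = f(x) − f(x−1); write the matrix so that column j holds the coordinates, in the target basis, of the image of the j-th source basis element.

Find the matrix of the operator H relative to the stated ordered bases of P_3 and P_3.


the matrix is [[1, -1/2, 5/4, -19/8]; [0, 1, -1, 15/4]; [0, 0, 1, -3/2]; [0, 0, 0, 1]] (rows listed top to bottom)

image of 1: 1
image of x: x - 1/2
image of x^2: x^2 - x + 5/4
image of x^3: x^3 - (3/2)x^2 + (15/4)x - 19/8
each image's coordinates form column j of the matrix


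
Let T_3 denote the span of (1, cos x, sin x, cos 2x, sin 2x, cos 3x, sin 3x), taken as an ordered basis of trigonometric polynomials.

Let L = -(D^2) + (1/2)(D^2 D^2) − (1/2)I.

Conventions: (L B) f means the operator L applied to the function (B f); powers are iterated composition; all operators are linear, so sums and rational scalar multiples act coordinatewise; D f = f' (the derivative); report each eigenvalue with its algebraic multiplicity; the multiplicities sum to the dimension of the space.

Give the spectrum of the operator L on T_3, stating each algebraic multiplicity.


λ = -1/2 (multiplicity 1), λ = 1 (multiplicity 2), λ = 23/2 (multiplicity 2), λ = 49 (multiplicity 2)

image of 1: -1/2
image of cos x: cos x
image of sin x: sin x
image of cos 2x: (23/2)cos 2x
image of sin 2x: (23/2)sin 2x
image of cos 3x: 49cos 3x
image of sin 3x: 49sin 3x
the matrix is diagonal; its diagonal is (-1/2, 1, 1, 23/2, 23/2, 49, 49)
for a triangular matrix the eigenvalues are the diagonal entries, with algebraic multiplicity their repetition count


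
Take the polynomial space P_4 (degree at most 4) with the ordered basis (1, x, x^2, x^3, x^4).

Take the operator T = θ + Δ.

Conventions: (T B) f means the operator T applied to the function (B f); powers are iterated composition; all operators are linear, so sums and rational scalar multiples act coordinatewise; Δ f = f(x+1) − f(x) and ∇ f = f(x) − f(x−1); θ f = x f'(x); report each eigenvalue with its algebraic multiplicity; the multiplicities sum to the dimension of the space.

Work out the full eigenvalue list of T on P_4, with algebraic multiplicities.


image of 1: 0
image of x: x + 1
image of x^2: 2x^2 + 2x + 1
image of x^3: 3x^3 + 3x^2 + 3x + 1
image of x^4: 4x^4 + 4x^3 + 6x^2 + 4x + 1
the matrix is upper triangular; its diagonal is (0, 1, 2, 3, 4)
for a triangular matrix the eigenvalues are the diagonal entries, with algebraic multiplicity their repetition count

λ = 0 (multiplicity 1), λ = 1 (multiplicity 1), λ = 2 (multiplicity 1), λ = 3 (multiplicity 1), λ = 4 (multiplicity 1)


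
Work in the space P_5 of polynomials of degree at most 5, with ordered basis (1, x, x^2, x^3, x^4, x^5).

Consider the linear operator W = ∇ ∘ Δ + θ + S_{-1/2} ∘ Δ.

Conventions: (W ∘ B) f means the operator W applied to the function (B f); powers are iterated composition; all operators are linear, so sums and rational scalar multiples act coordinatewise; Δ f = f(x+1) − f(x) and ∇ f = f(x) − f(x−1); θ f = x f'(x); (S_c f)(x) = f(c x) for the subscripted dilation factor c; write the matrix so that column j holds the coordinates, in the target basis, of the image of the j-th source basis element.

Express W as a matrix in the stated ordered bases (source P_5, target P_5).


the matrix is [[0, 1, 3, 1, 3, 1]; [0, 1, -1, 9/2, -2, 15/2]; [0, 0, 2, 3/4, 27/2, 5/2]; [0, 0, 0, 3, -1/2, 75/4]; [0, 0, 0, 0, 4, 5/16]; [0, 0, 0, 0, 0, 5]] (rows listed top to bottom)

image of 1: 0
image of x: x + 1
image of x^2: 2x^2 - x + 3
image of x^3: 3x^3 + (3/4)x^2 + (9/2)x + 1
image of x^4: 4x^4 - (1/2)x^3 + (27/2)x^2 - 2x + 3
image of x^5: 5x^5 + (5/16)x^4 + (75/4)x^3 + (5/2)x^2 + (15/2)x + 1
each image's coordinates form column j of the matrix


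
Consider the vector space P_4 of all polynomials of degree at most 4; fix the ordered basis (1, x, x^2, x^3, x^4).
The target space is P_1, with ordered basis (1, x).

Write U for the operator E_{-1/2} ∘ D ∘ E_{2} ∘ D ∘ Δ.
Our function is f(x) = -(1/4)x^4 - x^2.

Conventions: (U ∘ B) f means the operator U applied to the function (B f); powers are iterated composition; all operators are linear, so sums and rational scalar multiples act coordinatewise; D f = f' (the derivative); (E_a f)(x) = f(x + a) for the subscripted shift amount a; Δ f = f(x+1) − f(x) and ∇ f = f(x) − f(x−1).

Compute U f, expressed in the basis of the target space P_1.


Δ f = -x^3 - (3/2)x^2 - 3x - 5/4
D Δ f = -3x^2 - 3x - 3
E_{2} D Δ f = -3x^2 - 15x - 21
D (E_{2} ∘ D ∘ Δ) f = -6x - 15
E_{-1/2} D (E_{2} ∘ D ∘ Δ) f = -6x - 12

g(x) = -6x - 12


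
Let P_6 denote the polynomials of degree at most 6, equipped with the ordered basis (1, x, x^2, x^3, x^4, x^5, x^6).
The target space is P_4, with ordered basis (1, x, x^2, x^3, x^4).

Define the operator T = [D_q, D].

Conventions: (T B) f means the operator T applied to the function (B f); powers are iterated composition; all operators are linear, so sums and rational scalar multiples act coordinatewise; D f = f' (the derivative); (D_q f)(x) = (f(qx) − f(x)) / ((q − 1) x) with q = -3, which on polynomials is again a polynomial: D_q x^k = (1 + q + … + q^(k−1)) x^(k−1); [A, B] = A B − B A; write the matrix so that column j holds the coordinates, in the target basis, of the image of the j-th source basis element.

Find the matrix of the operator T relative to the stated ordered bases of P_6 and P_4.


the matrix is [[0, 0, 4, 0, 0, 0, 0]; [0, 0, 0, -20, 0, 0, 0]; [0, 0, 0, 0, 88, 0, 0]; [0, 0, 0, 0, 0, -344, 0]; [0, 0, 0, 0, 0, 0, 1276]] (rows listed top to bottom)

image of 1: 0
image of x: 0
image of x^2: 4
image of x^3: -20x
image of x^4: 88x^2
image of x^5: -344x^3
image of x^6: 1276x^4
each image's coordinates form column j of the matrix


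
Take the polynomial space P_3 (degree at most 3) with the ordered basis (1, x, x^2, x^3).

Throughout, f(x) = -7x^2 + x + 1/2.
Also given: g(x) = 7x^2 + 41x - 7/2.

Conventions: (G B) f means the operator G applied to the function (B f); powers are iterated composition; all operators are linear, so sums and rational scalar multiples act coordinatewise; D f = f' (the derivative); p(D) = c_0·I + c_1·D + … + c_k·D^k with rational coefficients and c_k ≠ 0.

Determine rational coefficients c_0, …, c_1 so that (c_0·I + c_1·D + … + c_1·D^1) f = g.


c_0 = -1, c_1 = -3

D^0 f = -7x^2 + x + 1/2
D^1 f = -14x + 1
matching coefficients of g against c_0 f + c_1 Df + … from the top degree down determines the c_i
solution: c_0 = -1, c_1 = -3


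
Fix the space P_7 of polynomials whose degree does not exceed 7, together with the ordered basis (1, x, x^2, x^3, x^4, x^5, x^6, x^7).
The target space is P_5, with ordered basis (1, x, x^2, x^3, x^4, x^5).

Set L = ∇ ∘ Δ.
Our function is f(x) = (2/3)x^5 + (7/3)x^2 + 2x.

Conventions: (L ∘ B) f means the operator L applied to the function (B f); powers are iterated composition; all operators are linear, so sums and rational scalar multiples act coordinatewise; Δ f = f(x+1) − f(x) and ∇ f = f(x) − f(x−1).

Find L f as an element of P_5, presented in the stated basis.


Δ f = (10/3)x^4 + (20/3)x^3 + (20/3)x^2 + 8x + 5
∇ Δ f = (40/3)x^3 + (20/3)x + 14/3

g(x) = (40/3)x^3 + (20/3)x + 14/3


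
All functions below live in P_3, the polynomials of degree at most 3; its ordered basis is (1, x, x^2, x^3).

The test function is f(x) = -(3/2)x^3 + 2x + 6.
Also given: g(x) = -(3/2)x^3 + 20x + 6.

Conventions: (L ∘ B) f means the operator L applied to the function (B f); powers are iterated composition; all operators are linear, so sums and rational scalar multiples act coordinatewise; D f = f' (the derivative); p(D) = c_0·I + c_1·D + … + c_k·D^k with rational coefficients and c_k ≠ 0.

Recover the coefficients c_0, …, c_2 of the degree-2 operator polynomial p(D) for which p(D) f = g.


c_0 = 1, c_1 = 0, c_2 = -2

D^0 f = -(3/2)x^3 + 2x + 6
D^1 f = -(9/2)x^2 + 2
D^2 f = -9x
matching coefficients of g against c_0 f + c_1 Df + … from the top degree down determines the c_i
solution: c_0 = 1, c_1 = 0, c_2 = -2


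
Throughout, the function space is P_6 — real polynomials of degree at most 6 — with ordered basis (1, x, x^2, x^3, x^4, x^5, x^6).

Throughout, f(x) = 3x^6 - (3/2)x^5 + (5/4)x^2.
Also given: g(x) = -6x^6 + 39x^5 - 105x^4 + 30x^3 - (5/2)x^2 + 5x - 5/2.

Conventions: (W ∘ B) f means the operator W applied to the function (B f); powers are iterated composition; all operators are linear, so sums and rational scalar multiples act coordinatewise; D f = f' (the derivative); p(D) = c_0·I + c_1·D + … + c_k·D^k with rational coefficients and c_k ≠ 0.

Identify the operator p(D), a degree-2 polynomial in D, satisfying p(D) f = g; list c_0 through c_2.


c_0 = -2, c_1 = 2, c_2 = -1

D^0 f = 3x^6 - (3/2)x^5 + (5/4)x^2
D^1 f = 18x^5 - (15/2)x^4 + (5/2)x
D^2 f = 90x^4 - 30x^3 + 5/2
matching coefficients of g against c_0 f + c_1 Df + … from the top degree down determines the c_i
solution: c_0 = -2, c_1 = 2, c_2 = -1


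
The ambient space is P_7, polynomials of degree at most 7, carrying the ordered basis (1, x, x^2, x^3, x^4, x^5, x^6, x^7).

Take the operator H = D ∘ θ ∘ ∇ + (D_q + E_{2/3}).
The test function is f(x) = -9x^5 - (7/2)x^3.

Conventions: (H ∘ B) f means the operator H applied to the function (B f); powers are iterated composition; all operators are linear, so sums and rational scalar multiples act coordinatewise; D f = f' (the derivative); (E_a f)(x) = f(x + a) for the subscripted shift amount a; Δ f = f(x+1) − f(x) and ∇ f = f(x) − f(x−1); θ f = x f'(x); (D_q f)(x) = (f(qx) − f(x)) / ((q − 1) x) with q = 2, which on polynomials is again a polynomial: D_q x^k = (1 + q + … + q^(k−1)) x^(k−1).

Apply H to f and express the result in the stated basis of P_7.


∇ f = -45x^4 + 90x^3 - (201/2)x^2 + (111/2)x - 25/2
θ ∇ f = -180x^4 + 270x^3 - 201x^2 + (111/2)x
D θ ∇ f = -720x^3 + 810x^2 - 402x + 111/2
D_q f = -279x^4 - (49/2)x^2
E_{2/3} f = -9x^5 - 30x^4 - (87/2)x^3 - (101/3)x^2 - (122/9)x - 20/9
(D_q + E_{2/3}) f = -9x^5 - 309x^4 - (87/2)x^3 - (349/6)x^2 - (122/9)x - 20/9
(D ∘ θ ∘ ∇ + (D_q + E_{2/3})) f = -9x^5 - 309x^4 - (1527/2)x^3 + (4511/6)x^2 - (3740/9)x + 959/18

the result is g(x) = -9x^5 - 309x^4 - (1527/2)x^3 + (4511/6)x^2 - (3740/9)x + 959/18


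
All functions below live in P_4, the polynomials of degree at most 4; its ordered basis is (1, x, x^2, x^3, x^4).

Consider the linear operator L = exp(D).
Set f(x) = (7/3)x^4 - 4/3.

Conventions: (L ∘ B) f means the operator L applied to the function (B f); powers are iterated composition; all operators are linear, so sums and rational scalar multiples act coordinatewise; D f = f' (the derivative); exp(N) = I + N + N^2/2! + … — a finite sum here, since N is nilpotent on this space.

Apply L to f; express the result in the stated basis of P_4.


order-1 term: (28/3)x^3
order-2 term: 14x^2
order-3 term: (28/3)x
order-4 term: 7/3
the series for exp(D) f terminates at order 4
exp(D) f = (7/3)x^4 + (28/3)x^3 + 14x^2 + (28/3)x + 1

g(x) = (7/3)x^4 + (28/3)x^3 + 14x^2 + (28/3)x + 1


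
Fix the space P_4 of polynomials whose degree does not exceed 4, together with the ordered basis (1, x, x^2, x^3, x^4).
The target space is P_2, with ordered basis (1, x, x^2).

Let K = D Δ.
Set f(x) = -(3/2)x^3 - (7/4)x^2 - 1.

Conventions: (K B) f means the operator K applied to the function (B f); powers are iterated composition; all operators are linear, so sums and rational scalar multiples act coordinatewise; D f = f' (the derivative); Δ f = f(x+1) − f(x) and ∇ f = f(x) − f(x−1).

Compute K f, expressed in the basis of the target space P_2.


Δ f = -(9/2)x^2 - 8x - 13/4
D Δ f = -9x - 8

g(x) = -9x - 8


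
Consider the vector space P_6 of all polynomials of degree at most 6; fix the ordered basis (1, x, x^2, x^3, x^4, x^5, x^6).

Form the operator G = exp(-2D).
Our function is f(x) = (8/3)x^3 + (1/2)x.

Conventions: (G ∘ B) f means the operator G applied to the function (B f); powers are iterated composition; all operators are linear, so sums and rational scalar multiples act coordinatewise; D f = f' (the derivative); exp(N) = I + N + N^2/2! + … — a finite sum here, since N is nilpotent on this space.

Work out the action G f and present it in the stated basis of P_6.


order-1 term: -16x^2 - 1
order-2 term: 32x
order-3 term: -64/3
the series for exp(-2D) f terminates at order 3
exp(-2D) f = (8/3)x^3 - 16x^2 + (65/2)x - 67/3

the image equals g(x) = (8/3)x^3 - 16x^2 + (65/2)x - 67/3


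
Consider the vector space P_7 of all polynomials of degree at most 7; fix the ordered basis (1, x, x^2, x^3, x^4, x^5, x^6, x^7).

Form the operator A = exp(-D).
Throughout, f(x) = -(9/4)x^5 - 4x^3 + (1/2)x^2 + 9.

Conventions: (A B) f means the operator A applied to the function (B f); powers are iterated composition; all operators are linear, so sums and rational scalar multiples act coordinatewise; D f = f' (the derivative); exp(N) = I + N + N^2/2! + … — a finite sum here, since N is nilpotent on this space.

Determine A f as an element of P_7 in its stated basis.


order-1 term: (45/4)x^4 + 12x^2 - x
order-2 term: -(45/2)x^3 - 12x + 1/2
order-3 term: (45/2)x^2 + 4
order-4 term: -(45/4)x
order-5 term: 9/4
the series for exp(-D) f terminates at order 5
exp(-D) f = -(9/4)x^5 + (45/4)x^4 - (53/2)x^3 + 35x^2 - (97/4)x + 63/4

g(x) = -(9/4)x^5 + (45/4)x^4 - (53/2)x^3 + 35x^2 - (97/4)x + 63/4


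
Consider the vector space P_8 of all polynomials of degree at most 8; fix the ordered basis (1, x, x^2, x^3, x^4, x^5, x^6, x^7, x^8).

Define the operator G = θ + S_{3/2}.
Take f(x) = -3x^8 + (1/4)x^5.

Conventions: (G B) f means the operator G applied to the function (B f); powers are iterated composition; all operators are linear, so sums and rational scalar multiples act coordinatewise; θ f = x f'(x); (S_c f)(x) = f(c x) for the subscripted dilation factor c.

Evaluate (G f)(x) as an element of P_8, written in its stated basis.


θ f = -24x^8 + (5/4)x^5
S_{3/2} f = -(19683/256)x^8 + (243/128)x^5
(θ + S_{3/2}) f = -(25827/256)x^8 + (403/128)x^5

the result is g(x) = -(25827/256)x^8 + (403/128)x^5


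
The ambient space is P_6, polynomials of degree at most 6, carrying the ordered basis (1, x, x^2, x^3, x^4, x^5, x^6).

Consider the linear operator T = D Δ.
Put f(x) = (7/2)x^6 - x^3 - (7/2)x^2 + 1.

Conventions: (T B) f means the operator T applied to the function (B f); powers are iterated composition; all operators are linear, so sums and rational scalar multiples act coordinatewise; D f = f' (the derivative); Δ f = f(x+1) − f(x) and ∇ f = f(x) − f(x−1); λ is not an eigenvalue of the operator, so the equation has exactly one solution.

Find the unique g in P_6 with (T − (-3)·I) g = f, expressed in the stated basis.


write g with unknown coordinates in the stated basis and equate coefficients in (T − (-3)·I) g = f
solving from the highest basis element down gives g = (7/6)x^6 - (35/3)x^4 - (71/3)x^3 + (133/6)x^2 + (247/3)x + 202/9
check: T g = 35x^4 + 70x^3 - 70x^2 - 247x - 199/3
so T g − (-3)·g = (7/2)x^6 - x^3 - (7/2)x^2 + 1 = f ✓

the image equals g(x) = (7/6)x^6 - (35/3)x^4 - (71/3)x^3 + (133/6)x^2 + (247/3)x + 202/9


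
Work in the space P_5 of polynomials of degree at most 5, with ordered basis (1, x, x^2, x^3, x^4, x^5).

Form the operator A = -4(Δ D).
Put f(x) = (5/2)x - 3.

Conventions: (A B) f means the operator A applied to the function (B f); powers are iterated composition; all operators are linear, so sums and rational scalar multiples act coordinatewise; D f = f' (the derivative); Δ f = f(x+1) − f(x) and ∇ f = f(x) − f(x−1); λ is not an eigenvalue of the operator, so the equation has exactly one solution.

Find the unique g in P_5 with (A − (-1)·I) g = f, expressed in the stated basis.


write g with unknown coordinates in the stated basis and equate coefficients in (A − (-1)·I) g = f
solving from the highest basis element down gives g = (5/2)x - 3
check: A g = 0
so A g − (-1)·g = (5/2)x - 3 = f ✓

the result is g(x) = (5/2)x - 3


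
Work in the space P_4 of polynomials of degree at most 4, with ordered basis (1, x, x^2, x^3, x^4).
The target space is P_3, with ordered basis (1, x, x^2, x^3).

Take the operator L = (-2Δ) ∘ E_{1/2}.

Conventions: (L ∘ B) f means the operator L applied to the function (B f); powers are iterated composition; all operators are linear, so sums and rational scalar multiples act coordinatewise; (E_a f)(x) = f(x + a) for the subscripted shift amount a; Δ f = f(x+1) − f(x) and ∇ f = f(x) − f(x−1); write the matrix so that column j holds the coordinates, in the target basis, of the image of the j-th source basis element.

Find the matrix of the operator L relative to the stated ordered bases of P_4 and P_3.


the matrix is [[0, -2, -4, -13/2, -10]; [0, 0, -4, -12, -26]; [0, 0, 0, -6, -24]; [0, 0, 0, 0, -8]] (rows listed top to bottom)

image of 1: 0
image of x: -2
image of x^2: -4x - 4
image of x^3: -6x^2 - 12x - 13/2
image of x^4: -8x^3 - 24x^2 - 26x - 10
each image's coordinates form column j of the matrix


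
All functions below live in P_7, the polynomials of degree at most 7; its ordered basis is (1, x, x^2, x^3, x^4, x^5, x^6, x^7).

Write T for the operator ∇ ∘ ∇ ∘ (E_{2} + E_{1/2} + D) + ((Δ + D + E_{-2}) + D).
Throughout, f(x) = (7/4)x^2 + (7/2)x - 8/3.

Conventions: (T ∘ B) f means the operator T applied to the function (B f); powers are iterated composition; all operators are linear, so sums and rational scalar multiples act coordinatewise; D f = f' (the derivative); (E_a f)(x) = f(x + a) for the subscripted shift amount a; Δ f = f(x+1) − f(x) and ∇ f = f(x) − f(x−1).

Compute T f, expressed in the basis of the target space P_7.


E_{2} f = (7/4)x^2 + (21/2)x + 34/3
E_{1/2} f = (7/4)x^2 + (21/4)x - 23/48
D f = (7/2)x + 7/2
(E_{2} + E_{1/2} + D) f = (7/2)x^2 + (77/4)x + 689/48
∇ (E_{2} + E_{1/2} + D) f = 7x + 63/4
∇ ∇ (E_{2} + E_{1/2} + D) f = 7
Δ f = (7/2)x + 21/4
D f = (7/2)x + 7/2
E_{-2} f = (7/4)x^2 - (7/2)x - 8/3
(Δ + D + E_{-2}) f = (7/4)x^2 + (7/2)x + 73/12
D f = (7/2)x + 7/2
((Δ + D + E_{-2}) + D) f = (7/4)x^2 + 7x + 115/12
(∇ ∘ ∇ ∘ (E_{2} + E_{1/2} + D) + ((Δ + D + E_{-2}) + D)) f = (7/4)x^2 + 7x + 199/12

the result is g(x) = (7/4)x^2 + 7x + 199/12


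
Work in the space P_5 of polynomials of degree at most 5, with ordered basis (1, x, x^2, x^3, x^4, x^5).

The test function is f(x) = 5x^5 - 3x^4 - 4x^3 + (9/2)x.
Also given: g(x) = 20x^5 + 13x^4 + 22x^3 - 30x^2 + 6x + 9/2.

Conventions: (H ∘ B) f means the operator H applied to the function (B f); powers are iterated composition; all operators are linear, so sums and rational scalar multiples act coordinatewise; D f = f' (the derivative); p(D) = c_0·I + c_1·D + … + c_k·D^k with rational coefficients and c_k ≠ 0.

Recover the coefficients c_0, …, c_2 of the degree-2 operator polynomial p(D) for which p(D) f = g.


D^0 f = 5x^5 - 3x^4 - 4x^3 + (9/2)x
D^1 f = 25x^4 - 12x^3 - 12x^2 + 9/2
D^2 f = 100x^3 - 36x^2 - 24x
matching coefficients of g against c_0 f + c_1 Df + … from the top degree down determines the c_i
solution: c_0 = 4, c_1 = 1, c_2 = 1/2

p(D) = 4·I + D + (1/2)·D^2, i.e. c_0 = 4, c_1 = 1, c_2 = 1/2


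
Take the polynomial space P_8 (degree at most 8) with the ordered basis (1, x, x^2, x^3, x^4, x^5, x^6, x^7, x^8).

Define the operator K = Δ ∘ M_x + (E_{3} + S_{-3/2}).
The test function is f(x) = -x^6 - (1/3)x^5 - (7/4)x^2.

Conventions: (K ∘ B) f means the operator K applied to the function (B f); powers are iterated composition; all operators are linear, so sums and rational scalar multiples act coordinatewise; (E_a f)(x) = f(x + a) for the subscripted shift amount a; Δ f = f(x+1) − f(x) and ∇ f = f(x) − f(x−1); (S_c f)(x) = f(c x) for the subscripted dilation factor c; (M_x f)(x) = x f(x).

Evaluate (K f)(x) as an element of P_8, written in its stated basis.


M_x f = -x^7 - (1/3)x^6 - (7/4)x^3
Δ M_x f = -7x^6 - 23x^5 - 40x^4 - (125/3)x^3 - (125/4)x^2 - (57/4)x - 37/12
E_{3} f = -x^6 - (55/3)x^5 - 140x^4 - 570x^3 - (5227/4)x^2 - (3207/2)x - 3303/4
S_{-3/2} f = -(729/64)x^6 + (81/32)x^5 - (63/16)x^2
(E_{3} + S_{-3/2}) f = -(793/64)x^6 - (1517/96)x^5 - 140x^4 - 570x^3 - (20971/16)x^2 - (3207/2)x - 3303/4
(Δ ∘ M_x + (E_{3} + S_{-3/2})) f = -(1241/64)x^6 - (3725/96)x^5 - 180x^4 - (1835/3)x^3 - (21471/16)x^2 - (6471/4)x - 4973/6

g(x) = -(1241/64)x^6 - (3725/96)x^5 - 180x^4 - (1835/3)x^3 - (21471/16)x^2 - (6471/4)x - 4973/6


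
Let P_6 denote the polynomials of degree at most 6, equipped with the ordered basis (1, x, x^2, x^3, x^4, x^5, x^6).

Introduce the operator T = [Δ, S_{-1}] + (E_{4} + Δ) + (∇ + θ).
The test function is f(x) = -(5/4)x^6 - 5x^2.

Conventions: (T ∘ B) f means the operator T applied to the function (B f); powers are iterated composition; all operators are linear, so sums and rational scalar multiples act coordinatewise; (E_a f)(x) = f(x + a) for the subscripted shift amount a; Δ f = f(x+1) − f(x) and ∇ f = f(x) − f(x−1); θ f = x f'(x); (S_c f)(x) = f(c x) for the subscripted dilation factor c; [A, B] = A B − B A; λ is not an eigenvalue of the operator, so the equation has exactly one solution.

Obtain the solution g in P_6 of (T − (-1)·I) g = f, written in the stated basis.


the result is g(x) = -(5/32)x^6 + (15/14)x^5 + (75/28)x^4 - (125/14)x^3 - (1685/28)x^2 + (7145/84)x + 1075/42

write g with unknown coordinates in the stated basis and equate coefficients in (T − (-1)·I) g = f
solving from the highest basis element down gives g = -(5/32)x^6 + (15/14)x^5 + (75/28)x^4 - (125/14)x^3 - (1685/28)x^2 + (7145/84)x + 1075/42
check: T g = -(35/32)x^6 - (15/14)x^5 - (75/28)x^4 + (125/14)x^3 + (1545/28)x^2 - (7145/84)x - 1075/42
so T g − (-1)·g = -(5/4)x^6 - 5x^2 = f ✓


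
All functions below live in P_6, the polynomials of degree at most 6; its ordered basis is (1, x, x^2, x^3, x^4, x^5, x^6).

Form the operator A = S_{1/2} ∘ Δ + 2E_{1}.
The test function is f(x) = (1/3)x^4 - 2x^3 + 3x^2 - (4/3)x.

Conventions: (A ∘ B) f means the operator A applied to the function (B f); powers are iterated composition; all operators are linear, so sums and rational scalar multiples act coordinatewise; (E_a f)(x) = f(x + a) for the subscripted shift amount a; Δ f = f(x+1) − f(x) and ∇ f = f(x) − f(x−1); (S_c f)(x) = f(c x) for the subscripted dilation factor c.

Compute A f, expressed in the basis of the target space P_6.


the result is g(x) = (2/3)x^4 - (7/6)x^3 - 3x^2 + (2/3)x

Δ f = (4/3)x^3 - 4x^2 + (4/3)x
S_{1/2} Δ f = (1/6)x^3 - x^2 + (2/3)x
E_{1} f = (1/3)x^4 - (2/3)x^3 - x^2
(2E_{1}) f = (2/3)x^4 - (4/3)x^3 - 2x^2
(S_{1/2} ∘ Δ + 2E_{1}) f = (2/3)x^4 - (7/6)x^3 - 3x^2 + (2/3)x


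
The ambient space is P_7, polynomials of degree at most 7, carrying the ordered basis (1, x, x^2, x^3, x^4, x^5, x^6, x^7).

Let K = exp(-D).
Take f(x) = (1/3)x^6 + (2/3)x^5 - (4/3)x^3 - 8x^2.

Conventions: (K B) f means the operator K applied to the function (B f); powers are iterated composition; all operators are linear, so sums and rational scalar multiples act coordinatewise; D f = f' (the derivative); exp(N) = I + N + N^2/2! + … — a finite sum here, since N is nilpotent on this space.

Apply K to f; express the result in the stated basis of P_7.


the image equals g(x) = (1/3)x^6 - (4/3)x^5 + (5/3)x^4 - (4/3)x^3 - (17/3)x^2 + (40/3)x - 7

order-1 term: -2x^5 - (10/3)x^4 + 4x^2 + 16x
order-2 term: 5x^4 + (20/3)x^3 - 4x - 8
order-3 term: -(20/3)x^3 - (20/3)x^2 + 4/3
order-4 term: 5x^2 + (10/3)x
order-5 term: -2x - 2/3
order-6 term: 1/3
the series for exp(-D) f terminates at order 6
exp(-D) f = (1/3)x^6 - (4/3)x^5 + (5/3)x^4 - (4/3)x^3 - (17/3)x^2 + (40/3)x - 7


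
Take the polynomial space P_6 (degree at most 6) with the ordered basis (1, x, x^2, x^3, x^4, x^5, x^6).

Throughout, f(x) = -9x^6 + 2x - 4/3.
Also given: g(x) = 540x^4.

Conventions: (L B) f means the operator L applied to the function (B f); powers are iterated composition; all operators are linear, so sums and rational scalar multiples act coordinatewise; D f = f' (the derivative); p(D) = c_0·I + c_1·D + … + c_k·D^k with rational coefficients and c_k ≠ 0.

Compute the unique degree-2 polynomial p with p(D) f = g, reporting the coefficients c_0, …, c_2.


D^0 f = -9x^6 + 2x - 4/3
D^1 f = -54x^5 + 2
D^2 f = -270x^4
matching coefficients of g against c_0 f + c_1 Df + … from the top degree down determines the c_i
solution: c_0 = 0, c_1 = 0, c_2 = -2

p(D) = -2·D^2, i.e. c_0 = 0, c_1 = 0, c_2 = -2


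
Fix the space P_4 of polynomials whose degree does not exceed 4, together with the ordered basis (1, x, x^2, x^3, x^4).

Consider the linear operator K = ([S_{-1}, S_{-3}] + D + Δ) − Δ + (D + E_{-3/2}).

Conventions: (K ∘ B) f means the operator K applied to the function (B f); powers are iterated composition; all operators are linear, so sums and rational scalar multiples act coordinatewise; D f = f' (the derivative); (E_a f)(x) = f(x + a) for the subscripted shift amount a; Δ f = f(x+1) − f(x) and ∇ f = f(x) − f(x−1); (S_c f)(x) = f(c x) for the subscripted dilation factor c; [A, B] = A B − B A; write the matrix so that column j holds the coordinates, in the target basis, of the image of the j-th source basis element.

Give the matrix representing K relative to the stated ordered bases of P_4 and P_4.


image of 1: 1
image of x: x + 1/2
image of x^2: x^2 + x + 9/4
image of x^3: x^3 + (3/2)x^2 + (27/4)x - 27/8
image of x^4: x^4 + 2x^3 + (27/2)x^2 - (27/2)x + 81/16
each image's coordinates form column j of the matrix

the matrix is [[1, 1/2, 9/4, -27/8, 81/16]; [0, 1, 1, 27/4, -27/2]; [0, 0, 1, 3/2, 27/2]; [0, 0, 0, 1, 2]; [0, 0, 0, 0, 1]] (rows listed top to bottom)


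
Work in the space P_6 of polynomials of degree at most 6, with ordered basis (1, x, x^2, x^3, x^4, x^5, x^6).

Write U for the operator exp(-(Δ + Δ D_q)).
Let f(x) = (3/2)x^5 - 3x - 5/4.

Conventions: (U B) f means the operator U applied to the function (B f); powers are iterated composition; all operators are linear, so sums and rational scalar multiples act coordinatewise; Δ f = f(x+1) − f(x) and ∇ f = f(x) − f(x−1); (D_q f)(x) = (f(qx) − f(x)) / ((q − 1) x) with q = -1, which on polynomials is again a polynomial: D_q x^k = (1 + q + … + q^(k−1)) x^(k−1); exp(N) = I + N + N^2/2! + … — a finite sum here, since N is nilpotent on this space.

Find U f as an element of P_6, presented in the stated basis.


order-1 term: -(15/2)x^4 - 21x^3 - 24x^2 - (27/2)x
order-2 term: 15x^3 + 54x^2 + (183/2)x + 87/2
order-3 term: -15x^2 - 61x - 117/2
order-4 term: (15/2)x + 19
order-5 term: -3/2
the series for exp(-(Δ + Δ D_q)) f terminates at order 5
exp(-(Δ + Δ D_q)) f = (3/2)x^5 - (15/2)x^4 - 6x^3 + 15x^2 + (43/2)x + 5/4

the image equals g(x) = (3/2)x^5 - (15/2)x^4 - 6x^3 + 15x^2 + (43/2)x + 5/4


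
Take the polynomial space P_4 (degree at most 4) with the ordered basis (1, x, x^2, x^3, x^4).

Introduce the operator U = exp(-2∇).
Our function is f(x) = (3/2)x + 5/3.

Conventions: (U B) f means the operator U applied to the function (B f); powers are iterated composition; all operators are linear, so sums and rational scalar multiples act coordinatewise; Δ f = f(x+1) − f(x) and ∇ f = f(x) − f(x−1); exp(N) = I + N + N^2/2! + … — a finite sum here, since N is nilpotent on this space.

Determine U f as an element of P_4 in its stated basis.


order-1 term: -3
the series for exp(-2∇) f terminates at order 1
exp(-2∇) f = (3/2)x - 4/3

the image equals g(x) = (3/2)x - 4/3
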